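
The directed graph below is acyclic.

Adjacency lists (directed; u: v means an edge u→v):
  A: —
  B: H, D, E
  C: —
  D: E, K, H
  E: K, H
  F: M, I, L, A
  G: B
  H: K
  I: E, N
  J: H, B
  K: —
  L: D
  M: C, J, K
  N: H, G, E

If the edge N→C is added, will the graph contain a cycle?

No

Adding N→C creates a cycle iff C can already reach N.
Explore from C: no path reaches N. The graph stays acyclic.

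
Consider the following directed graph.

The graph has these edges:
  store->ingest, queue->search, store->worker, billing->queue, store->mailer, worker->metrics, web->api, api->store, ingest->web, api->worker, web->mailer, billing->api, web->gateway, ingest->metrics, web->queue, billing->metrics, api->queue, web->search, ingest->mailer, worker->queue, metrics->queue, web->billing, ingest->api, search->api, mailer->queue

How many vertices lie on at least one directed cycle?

10

A vertex is on a directed cycle iff it belongs to a strongly connected component of size ≥ 2 (or has a self-loop).
The vertices on cycles are {api, web, queue, store, ingest, mailer, search, worker, billing, metrics} — 10 in total.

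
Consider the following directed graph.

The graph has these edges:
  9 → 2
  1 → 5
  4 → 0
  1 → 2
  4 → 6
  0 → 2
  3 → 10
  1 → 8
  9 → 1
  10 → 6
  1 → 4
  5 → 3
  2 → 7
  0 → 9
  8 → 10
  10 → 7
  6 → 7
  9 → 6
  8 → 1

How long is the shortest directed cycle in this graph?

2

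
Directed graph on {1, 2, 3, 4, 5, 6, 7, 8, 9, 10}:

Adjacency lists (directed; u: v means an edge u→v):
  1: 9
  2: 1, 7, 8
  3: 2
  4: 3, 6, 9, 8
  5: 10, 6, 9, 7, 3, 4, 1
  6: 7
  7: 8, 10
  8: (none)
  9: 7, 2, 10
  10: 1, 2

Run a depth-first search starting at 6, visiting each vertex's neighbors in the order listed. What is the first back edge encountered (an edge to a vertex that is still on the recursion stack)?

9→7

DFS from 6 (visiting each vertex's neighbors in the order listed); mark gray on enter, black on exit:
6 gray
  7 gray
    8 gray
    8 black
    10 gray
      1 gray
        9 gray
          9→7: 7 is gray → back edge
First back edge: 9 → 7.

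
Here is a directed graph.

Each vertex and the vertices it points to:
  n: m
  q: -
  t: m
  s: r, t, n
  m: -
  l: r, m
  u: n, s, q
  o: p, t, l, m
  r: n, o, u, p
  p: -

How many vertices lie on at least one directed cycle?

5

A vertex is on a directed cycle iff it belongs to a strongly connected component of size ≥ 2 (or has a self-loop).
The vertices on cycles are {l, o, r, s, u} — 5 in total.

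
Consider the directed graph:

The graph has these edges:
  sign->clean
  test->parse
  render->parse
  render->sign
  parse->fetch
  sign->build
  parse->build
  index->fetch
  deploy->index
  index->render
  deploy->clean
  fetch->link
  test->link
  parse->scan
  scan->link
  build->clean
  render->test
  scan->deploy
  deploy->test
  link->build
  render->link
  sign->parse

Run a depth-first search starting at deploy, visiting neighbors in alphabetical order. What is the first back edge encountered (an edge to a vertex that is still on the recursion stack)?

scan->deploy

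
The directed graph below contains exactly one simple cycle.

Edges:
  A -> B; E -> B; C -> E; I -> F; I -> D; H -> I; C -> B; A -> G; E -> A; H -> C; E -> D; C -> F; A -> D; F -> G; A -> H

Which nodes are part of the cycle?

DFS with gray/black marking from C:
C gray
  B gray
  B black
  E gray
    E→B: B black — skip
    D gray
    D black
    A gray
      H gray
        H→C: C is gray → back edge
Back edge closes the cycle C → E → A → H → C; its vertices are {A, C, E, H}.

A, C, E, H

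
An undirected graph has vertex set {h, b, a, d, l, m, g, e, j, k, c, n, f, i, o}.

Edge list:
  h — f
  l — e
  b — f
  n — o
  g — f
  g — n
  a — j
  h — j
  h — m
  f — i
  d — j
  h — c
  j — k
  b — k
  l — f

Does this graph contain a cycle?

Yes

DFS, tracking each vertex's parent; an edge to a visited non-parent vertex closes a cycle.
Start from b:
visit b (parent –)
  visit f (parent b)
    f–b: parent, skip
    visit i (parent f)
      i–f: parent, skip
    visit l (parent f)
      visit e (parent l)
        e–l: parent, skip
      l–f: parent, skip
    visit g (parent f)
      g–f: parent, skip
      visit n (parent g)
        visit o (parent n)
          o–n: parent, skip
        n–g: parent, skip
    visit h (parent f)
      visit m (parent h)
        m–h: parent, skip
      visit c (parent h)
        c–h: parent, skip
      visit j (parent h)
        visit a (parent j)
          a–j: parent, skip
        visit k (parent j)
          k–b: b visited and ≠ parent → cycle
Cycle: b – f – h – j – k – b.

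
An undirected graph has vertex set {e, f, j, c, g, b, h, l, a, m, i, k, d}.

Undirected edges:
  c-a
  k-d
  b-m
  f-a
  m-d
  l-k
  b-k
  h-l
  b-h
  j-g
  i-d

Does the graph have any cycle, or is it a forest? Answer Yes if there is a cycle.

DFS, tracking each vertex's parent; an edge to a visited non-parent vertex closes a cycle.
Start from d:
visit d (parent –)
  visit k (parent d)
    k–d: parent, skip
    visit b (parent k)
      b–k: parent, skip
      visit h (parent b)
        visit l (parent h)
          l–h: parent, skip
          l–k: k visited and ≠ parent → cycle
Cycle: k – b – h – l – k.

Yes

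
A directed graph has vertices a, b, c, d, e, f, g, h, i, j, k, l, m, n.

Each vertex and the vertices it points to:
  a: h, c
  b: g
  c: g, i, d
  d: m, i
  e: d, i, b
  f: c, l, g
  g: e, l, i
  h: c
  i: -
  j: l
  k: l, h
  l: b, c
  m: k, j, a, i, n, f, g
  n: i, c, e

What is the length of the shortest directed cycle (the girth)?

For each vertex v, BFS finds the shortest path from v back to v.
The shortest such closed walk is l → b → g → l, length 3.

3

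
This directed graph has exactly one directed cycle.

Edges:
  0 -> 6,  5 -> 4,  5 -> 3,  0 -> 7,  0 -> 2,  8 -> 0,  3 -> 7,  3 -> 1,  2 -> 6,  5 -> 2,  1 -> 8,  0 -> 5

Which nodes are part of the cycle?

0, 1, 3, 5, 8

DFS with gray/black marking from 5:
5 gray
  4 gray
  4 black
  2 gray
    6 gray
    6 black
  2 black
  3 gray
    1 gray
      8 gray
        0 gray
          7 gray
          7 black
          0→2: 2 black — skip
          0→5: 5 is gray → back edge
Back edge closes the cycle 5 → 3 → 1 → 8 → 0 → 5; its vertices are {0, 1, 3, 5, 8}.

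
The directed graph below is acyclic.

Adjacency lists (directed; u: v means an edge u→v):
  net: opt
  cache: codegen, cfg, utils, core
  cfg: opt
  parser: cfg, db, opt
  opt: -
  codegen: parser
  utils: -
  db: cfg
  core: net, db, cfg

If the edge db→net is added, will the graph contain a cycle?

Adding db→net creates a cycle iff net can already reach db.
Explore from net: no path reaches db. The graph stays acyclic.

No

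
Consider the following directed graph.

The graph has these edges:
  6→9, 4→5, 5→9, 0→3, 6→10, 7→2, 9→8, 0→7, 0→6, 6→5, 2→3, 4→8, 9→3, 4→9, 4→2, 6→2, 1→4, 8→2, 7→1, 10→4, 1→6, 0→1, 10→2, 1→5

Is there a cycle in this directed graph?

No

DFS with white/gray/black marking, starting from 9:
9 gray
  8 gray
    2 gray
      3 gray
      3 black
    2 black
  8 black
  9→3: 3 black — skip
9 black
0 gray
  0→3: 3 black — skip
  7 gray
    7→2: 2 black — skip
    1 gray
      4 gray
        4→2: 2 black — skip
        4→8: 8 black — skip
        4→9: 9 black — skip
        5 gray
          5→9: 9 black — skip
        5 black
      4 black
      1→5: 5 black — skip
      6 gray
        6→2: 2 black — skip
        10 gray
          10→2: 2 black — skip
          10→4: 4 black — skip
        10 black
        6→9: 9 black — skip
        6→5: 5 black — skip
      6 black
    1 black
  7 black
  0→6: 6 black — skip
  0→1: 1 black — skip
0 black
Every edge goes to a white or black vertex — no back edge, so the graph is acyclic.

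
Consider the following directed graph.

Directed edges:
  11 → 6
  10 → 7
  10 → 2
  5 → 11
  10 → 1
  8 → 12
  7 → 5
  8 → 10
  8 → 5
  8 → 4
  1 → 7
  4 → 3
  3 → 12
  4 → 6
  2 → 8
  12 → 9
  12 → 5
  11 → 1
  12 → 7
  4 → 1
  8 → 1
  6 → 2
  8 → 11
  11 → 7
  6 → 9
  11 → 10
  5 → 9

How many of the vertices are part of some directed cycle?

A vertex is on a directed cycle iff it belongs to a strongly connected component of size ≥ 2 (or has a self-loop).
The vertices on cycles are {1, 2, 3, 4, 5, 6, 7, 8, 10, 11, 12} — 11 in total.

11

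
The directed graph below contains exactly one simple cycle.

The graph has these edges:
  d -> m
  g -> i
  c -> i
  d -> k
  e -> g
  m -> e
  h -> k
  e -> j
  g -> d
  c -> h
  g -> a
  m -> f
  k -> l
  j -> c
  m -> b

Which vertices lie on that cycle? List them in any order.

DFS with gray/black marking from m:
m gray
  b gray
  b black
  f gray
  f black
  e gray
    j gray
      c gray
        h gray
          k gray
            l gray
            l black
          k black
        h black
        i gray
        i black
      c black
    j black
    g gray
      g→i: i black — skip
      d gray
        d→m: m is gray → back edge
Back edge closes the cycle m → e → g → d → m; its vertices are {d, e, g, m}.

d, e, g, m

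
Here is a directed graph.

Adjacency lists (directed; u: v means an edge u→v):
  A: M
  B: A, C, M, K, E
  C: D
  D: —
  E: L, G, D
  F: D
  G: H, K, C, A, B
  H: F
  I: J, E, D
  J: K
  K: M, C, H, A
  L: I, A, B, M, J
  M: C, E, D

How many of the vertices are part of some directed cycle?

A vertex is on a directed cycle iff it belongs to a strongly connected component of size ≥ 2 (or has a self-loop).
The vertices on cycles are {A, B, E, G, I, J, K, L, M} — 9 in total.

9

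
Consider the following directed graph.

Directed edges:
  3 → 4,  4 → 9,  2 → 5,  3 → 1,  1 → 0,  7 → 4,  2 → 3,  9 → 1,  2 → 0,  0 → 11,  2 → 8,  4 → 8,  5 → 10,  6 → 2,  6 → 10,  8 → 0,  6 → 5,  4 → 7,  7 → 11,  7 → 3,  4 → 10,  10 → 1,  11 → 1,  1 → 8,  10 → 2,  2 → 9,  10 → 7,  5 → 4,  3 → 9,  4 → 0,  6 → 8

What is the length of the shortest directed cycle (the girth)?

2

For each vertex v, BFS finds the shortest path from v back to v.
The shortest such closed walk is 4 → 7 → 4, length 2.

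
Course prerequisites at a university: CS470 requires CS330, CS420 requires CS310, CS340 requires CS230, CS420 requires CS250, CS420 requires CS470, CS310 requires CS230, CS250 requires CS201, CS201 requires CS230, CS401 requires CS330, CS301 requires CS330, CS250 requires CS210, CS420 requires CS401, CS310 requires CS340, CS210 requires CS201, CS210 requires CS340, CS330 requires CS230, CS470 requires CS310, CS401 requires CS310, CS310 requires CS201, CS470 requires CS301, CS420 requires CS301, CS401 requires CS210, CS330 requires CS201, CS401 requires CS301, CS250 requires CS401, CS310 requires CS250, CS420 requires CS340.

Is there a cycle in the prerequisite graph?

Yes

DFS with white/gray/black marking, starting from CS420:
CS420 gray
  CS401 gray
    CS310 gray
      CS230 gray
      CS230 black
      CS340 gray
        CS340→CS230: CS230 black — skip
      CS340 black
      CS250 gray
        CS201 gray
          CS201→CS230: CS230 black — skip
        CS201 black
        CS250→CS401: CS401 is gray → back edge
Back edge found, so a cycle exists: CS401 → CS310 → CS250 → CS401.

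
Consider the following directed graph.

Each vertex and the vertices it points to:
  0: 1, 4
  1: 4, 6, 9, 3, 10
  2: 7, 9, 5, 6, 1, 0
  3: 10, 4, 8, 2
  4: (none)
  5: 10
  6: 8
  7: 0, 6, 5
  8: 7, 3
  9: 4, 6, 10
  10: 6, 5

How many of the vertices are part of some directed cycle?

10

A vertex is on a directed cycle iff it belongs to a strongly connected component of size ≥ 2 (or has a self-loop).
The vertices on cycles are {0, 1, 2, 3, 5, 6, 7, 8, 9, 10} — 10 in total.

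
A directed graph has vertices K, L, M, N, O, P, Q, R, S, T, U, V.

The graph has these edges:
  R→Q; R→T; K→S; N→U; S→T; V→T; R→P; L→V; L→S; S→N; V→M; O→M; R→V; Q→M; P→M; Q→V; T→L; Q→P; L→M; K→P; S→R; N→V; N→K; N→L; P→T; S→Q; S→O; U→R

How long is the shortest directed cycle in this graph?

For each vertex v, BFS finds the shortest path from v back to v.
The shortest such closed walk is N → L → S → N, length 3.

3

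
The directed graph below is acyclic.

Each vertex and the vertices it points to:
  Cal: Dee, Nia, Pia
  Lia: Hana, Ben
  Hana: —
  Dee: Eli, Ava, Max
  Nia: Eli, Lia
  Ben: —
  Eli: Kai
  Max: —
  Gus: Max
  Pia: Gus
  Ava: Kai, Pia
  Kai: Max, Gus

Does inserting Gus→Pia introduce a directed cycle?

Yes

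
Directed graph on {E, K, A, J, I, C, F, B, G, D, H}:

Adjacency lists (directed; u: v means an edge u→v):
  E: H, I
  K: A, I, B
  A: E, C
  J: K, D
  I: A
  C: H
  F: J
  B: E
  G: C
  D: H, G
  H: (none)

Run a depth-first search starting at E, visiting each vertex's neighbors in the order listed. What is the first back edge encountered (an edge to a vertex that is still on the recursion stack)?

DFS from E (visiting each vertex's neighbors in the order listed); mark gray on enter, black on exit:
E gray
  H gray
  H black
  I gray
    A gray
      A→E: E is gray → back edge
First back edge: A → E.

A->E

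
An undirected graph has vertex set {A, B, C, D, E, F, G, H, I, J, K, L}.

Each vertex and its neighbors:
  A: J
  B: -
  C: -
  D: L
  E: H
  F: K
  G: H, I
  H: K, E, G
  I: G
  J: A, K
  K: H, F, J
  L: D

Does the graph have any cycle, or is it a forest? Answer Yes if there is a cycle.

DFS, tracking each vertex's parent; an edge to a visited non-parent vertex closes a cycle.
Start from D:
visit D (parent –)
  visit L (parent D)
    L–D: parent, skip
visit A (parent –)
  visit J (parent A)
    J–A: parent, skip
    visit K (parent J)
      visit H (parent K)
        H–K: parent, skip
        visit E (parent H)
          E–H: parent, skip
        visit G (parent H)
          G–H: parent, skip
          visit I (parent G)
            I–G: parent, skip
      visit F (parent K)
        F–K: parent, skip
      K–J: parent, skip
visit B (parent –)
visit C (parent –)
No non-parent visited neighbor found — the graph is a forest.

No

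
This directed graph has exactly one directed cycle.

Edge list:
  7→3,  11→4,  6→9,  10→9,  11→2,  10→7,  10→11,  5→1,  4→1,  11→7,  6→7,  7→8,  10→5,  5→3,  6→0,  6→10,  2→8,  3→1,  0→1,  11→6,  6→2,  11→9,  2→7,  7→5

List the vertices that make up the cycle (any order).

DFS with gray/black marking from 11:
11 gray
  9 gray
  9 black
  4 gray
    1 gray
    1 black
  4 black
  7 gray
    3 gray
      3→1: 1 black — skip
    3 black
    8 gray
    8 black
    5 gray
      5→1: 1 black — skip
      5→3: 3 black — skip
    5 black
  7 black
  2 gray
    2→7: 7 black — skip
    2→8: 8 black — skip
  2 black
  6 gray
    0 gray
      0→1: 1 black — skip
    0 black
    6→7: 7 black — skip
    10 gray
      10→9: 9 black — skip
      10→5: 5 black — skip
      10→7: 7 black — skip
      10→11: 11 is gray → back edge
Back edge closes the cycle 11 → 6 → 10 → 11; its vertices are {6, 10, 11}.

6, 10, 11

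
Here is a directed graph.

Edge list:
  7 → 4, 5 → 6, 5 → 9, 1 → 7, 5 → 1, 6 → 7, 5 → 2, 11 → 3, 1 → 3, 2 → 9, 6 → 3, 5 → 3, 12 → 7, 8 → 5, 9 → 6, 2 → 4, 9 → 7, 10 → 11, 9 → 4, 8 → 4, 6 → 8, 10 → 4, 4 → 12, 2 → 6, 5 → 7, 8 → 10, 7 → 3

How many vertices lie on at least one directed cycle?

A vertex is on a directed cycle iff it belongs to a strongly connected component of size ≥ 2 (or has a self-loop).
The vertices on cycles are {2, 4, 5, 6, 7, 8, 9, 12} — 8 in total.

8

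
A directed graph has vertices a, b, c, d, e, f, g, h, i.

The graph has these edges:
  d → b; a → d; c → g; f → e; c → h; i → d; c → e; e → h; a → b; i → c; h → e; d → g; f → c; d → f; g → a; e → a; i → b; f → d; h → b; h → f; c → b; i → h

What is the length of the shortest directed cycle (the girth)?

2

For each vertex v, BFS finds the shortest path from v back to v.
The shortest such closed walk is h → e → h, length 2.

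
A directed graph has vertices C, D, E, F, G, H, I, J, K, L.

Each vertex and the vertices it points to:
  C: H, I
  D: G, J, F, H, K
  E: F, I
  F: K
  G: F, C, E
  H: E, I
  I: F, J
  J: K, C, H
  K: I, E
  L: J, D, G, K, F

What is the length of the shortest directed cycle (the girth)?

3

For each vertex v, BFS finds the shortest path from v back to v.
The shortest such closed walk is F → K → I → F, length 3.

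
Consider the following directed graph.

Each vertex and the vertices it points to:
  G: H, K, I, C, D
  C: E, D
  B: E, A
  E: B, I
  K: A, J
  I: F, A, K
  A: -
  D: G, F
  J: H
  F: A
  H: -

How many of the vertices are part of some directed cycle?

A vertex is on a directed cycle iff it belongs to a strongly connected component of size ≥ 2 (or has a self-loop).
The vertices on cycles are {B, C, D, E, G} — 5 in total.

5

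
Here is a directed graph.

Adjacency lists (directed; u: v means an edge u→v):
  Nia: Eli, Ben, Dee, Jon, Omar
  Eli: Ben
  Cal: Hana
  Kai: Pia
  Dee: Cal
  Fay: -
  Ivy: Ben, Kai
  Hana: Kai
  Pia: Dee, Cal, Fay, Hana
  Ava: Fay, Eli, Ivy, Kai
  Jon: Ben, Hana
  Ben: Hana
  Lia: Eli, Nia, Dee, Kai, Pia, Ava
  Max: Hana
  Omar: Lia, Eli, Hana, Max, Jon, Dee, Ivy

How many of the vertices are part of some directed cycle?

8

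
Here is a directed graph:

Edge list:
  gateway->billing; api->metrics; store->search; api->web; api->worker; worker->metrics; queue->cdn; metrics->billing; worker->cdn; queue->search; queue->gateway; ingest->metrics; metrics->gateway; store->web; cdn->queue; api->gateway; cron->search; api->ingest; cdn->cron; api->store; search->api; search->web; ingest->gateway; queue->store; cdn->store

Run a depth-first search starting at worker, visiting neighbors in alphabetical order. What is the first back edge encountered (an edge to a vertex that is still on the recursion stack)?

DFS from worker (visiting neighbors in alphabetical order); mark gray on enter, black on exit:
worker gray
  cdn gray
    cron gray
      search gray
        api gray
          gateway gray
            billing gray
            billing black
          gateway black
          ingest gray
            ingest→gateway: gateway black — skip
            metrics gray
              metrics→billing: billing black — skip
              metrics→gateway: gateway black — skip
            metrics black
          ingest black
          api→metrics: metrics black — skip
          store gray
            store→search: search is gray → back edge
First back edge: store → search.

store->search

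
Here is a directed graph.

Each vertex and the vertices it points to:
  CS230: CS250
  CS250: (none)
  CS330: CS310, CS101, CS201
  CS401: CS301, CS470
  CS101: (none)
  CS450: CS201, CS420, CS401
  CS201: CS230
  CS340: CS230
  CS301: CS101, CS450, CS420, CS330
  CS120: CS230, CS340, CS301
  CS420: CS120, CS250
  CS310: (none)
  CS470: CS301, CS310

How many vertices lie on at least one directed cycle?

6

A vertex is on a directed cycle iff it belongs to a strongly connected component of size ≥ 2 (or has a self-loop).
The vertices on cycles are {CS120, CS301, CS401, CS420, CS450, CS470} — 6 in total.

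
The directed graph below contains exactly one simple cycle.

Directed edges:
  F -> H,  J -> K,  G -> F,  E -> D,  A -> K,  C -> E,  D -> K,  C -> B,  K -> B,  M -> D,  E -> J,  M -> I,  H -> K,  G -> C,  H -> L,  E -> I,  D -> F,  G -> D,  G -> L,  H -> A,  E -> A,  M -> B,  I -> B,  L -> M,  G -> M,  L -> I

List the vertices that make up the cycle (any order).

DFS with gray/black marking from F:
F gray
  H gray
    K gray
      B gray
      B black
    K black
    L gray
      I gray
        I→B: B black — skip
      I black
      M gray
        M→I: I black — skip
        D gray
          D→F: F is gray → back edge
Back edge closes the cycle F → H → L → M → D → F; its vertices are {D, F, H, L, M}.

D, F, H, L, M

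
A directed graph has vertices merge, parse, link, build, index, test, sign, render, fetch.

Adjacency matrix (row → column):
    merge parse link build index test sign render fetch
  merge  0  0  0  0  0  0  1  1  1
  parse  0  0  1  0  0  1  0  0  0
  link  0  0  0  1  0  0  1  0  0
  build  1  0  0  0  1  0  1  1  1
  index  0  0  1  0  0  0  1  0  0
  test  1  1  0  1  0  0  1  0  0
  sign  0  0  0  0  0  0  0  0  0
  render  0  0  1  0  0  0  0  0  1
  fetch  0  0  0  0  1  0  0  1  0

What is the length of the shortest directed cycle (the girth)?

For each vertex v, BFS finds the shortest path from v back to v.
The shortest such closed walk is parse → test → parse, length 2.

2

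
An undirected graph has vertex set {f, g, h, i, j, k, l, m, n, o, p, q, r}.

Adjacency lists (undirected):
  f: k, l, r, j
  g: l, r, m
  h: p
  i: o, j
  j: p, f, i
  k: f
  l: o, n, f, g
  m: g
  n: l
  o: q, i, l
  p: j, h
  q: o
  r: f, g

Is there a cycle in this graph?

Yes

DFS, tracking each vertex's parent; an edge to a visited non-parent vertex closes a cycle.
Start from l:
visit l (parent –)
  visit o (parent l)
    visit q (parent o)
      q–o: parent, skip
    visit i (parent o)
      i–o: parent, skip
      visit j (parent i)
        visit p (parent j)
          p–j: parent, skip
          visit h (parent p)
            h–p: parent, skip
        visit f (parent j)
          visit k (parent f)
            k–f: parent, skip
          f–l: l visited and ≠ parent → cycle
Cycle: l – o – i – j – f – l.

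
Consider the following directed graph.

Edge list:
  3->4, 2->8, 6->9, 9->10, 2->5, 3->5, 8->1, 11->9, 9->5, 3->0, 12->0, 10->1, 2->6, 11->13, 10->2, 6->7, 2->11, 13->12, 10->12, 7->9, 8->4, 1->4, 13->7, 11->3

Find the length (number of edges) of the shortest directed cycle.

For each vertex v, BFS finds the shortest path from v back to v.
The shortest such closed walk is 2 → 11 → 9 → 10 → 2, length 4.

4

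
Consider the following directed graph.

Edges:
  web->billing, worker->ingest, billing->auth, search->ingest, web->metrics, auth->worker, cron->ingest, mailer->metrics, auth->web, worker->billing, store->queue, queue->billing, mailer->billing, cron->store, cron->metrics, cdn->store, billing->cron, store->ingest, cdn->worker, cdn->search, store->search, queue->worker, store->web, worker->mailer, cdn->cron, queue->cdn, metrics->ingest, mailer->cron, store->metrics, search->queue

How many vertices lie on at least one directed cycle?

10

A vertex is on a directed cycle iff it belongs to a strongly connected component of size ≥ 2 (or has a self-loop).
The vertices on cycles are {cdn, web, auth, cron, queue, store, mailer, search, worker, billing} — 10 in total.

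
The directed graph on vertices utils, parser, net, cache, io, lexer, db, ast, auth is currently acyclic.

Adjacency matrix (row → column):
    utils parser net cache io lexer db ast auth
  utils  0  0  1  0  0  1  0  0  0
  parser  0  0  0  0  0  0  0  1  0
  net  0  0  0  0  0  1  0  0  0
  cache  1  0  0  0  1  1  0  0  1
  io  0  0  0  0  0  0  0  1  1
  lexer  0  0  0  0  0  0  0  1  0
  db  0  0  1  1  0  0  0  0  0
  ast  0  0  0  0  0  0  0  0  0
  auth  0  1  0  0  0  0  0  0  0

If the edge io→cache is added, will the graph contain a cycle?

Yes

Adding io→cache creates a cycle iff cache can already reach io.
Path from cache: cache → io.
So cache → … → io → cache is a cycle.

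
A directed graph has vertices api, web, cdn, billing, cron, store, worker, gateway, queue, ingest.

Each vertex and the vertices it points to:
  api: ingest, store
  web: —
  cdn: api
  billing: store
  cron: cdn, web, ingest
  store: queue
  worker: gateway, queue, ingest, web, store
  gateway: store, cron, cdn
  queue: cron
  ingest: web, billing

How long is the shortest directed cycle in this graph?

5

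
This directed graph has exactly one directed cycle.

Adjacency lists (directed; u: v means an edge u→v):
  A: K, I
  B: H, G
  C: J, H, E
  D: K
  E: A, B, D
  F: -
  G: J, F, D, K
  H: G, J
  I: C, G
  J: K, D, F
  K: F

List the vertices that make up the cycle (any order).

A, C, E, I

DFS with gray/black marking from E:
E gray
  A gray
    K gray
      F gray
      F black
    K black
    I gray
      C gray
        J gray
          J→K: K black — skip
          D gray
            D→K: K black — skip
          D black
          J→F: F black — skip
        J black
        H gray
          G gray
            G→J: J black — skip
            G→F: F black — skip
            G→D: D black — skip
            G→K: K black — skip
          G black
          H→J: J black — skip
        H black
        C→E: E is gray → back edge
Back edge closes the cycle E → A → I → C → E; its vertices are {A, C, E, I}.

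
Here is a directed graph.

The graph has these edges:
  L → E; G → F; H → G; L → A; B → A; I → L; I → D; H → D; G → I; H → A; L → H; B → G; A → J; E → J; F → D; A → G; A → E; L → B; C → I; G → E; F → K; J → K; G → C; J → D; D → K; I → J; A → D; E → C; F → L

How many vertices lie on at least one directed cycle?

A vertex is on a directed cycle iff it belongs to a strongly connected component of size ≥ 2 (or has a self-loop).
The vertices on cycles are {A, B, C, E, F, G, H, I, L} — 9 in total.

9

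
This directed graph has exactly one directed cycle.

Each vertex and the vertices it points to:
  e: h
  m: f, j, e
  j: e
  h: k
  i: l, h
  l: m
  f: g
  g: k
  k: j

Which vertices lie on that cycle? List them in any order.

DFS with gray/black marking from h:
h gray
  k gray
    j gray
      e gray
        e→h: h is gray → back edge
Back edge closes the cycle h → k → j → e → h; its vertices are {e, h, j, k}.

e, h, j, k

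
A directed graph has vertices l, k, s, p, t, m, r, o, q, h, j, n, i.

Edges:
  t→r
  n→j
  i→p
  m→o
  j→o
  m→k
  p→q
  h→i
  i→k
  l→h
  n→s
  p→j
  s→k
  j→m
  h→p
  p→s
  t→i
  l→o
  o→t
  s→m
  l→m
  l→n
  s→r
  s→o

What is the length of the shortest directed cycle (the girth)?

5

For each vertex v, BFS finds the shortest path from v back to v.
The shortest such closed walk is p → s → o → t → i → p, length 5.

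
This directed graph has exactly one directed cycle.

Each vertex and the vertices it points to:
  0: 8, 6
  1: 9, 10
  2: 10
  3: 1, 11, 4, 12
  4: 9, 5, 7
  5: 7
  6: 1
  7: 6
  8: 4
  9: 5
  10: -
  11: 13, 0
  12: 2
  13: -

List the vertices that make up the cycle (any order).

DFS with gray/black marking from 5:
5 gray
  7 gray
    6 gray
      1 gray
        9 gray
          9→5: 5 is gray → back edge
Back edge closes the cycle 5 → 7 → 6 → 1 → 9 → 5; its vertices are {1, 5, 6, 7, 9}.

1, 5, 6, 7, 9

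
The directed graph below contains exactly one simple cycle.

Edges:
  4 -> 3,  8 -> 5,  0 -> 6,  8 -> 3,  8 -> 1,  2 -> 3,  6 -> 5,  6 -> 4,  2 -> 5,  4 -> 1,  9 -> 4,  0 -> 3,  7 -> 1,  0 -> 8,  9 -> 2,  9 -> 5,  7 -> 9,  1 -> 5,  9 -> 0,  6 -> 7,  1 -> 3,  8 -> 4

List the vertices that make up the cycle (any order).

DFS with gray/black marking from 7:
7 gray
  9 gray
    2 gray
      3 gray
      3 black
      5 gray
      5 black
    2 black
    9→5: 5 black — skip
    4 gray
      1 gray
        1→5: 5 black — skip
        1→3: 3 black — skip
      1 black
      4→3: 3 black — skip
    4 black
    0 gray
      6 gray
        6→4: 4 black — skip
        6→5: 5 black — skip
        6→7: 7 is gray → back edge
Back edge closes the cycle 7 → 9 → 0 → 6 → 7; its vertices are {0, 6, 7, 9}.

0, 6, 7, 9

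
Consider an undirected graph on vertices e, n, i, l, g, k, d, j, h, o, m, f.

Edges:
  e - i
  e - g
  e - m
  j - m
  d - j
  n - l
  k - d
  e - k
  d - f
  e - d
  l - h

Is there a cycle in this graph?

Yes

DFS, tracking each vertex's parent; an edge to a visited non-parent vertex closes a cycle.
Start from d:
visit d (parent –)
  visit e (parent d)
    visit i (parent e)
      i–e: parent, skip
    visit m (parent e)
      m–e: parent, skip
      visit j (parent m)
        j–m: parent, skip
        j–d: d visited and ≠ parent → cycle
Cycle: d – e – m – j – d.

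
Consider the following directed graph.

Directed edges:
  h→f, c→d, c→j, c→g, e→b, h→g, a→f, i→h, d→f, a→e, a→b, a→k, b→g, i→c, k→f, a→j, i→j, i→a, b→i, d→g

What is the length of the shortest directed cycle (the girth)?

For each vertex v, BFS finds the shortest path from v back to v.
The shortest such closed walk is b → i → a → b, length 3.

3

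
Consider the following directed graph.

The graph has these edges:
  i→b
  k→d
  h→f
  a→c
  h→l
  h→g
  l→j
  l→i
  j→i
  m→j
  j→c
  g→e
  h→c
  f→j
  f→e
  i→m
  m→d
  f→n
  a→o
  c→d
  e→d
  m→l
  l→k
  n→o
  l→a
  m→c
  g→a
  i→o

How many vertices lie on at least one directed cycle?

4

A vertex is on a directed cycle iff it belongs to a strongly connected component of size ≥ 2 (or has a self-loop).
The vertices on cycles are {i, j, l, m} — 4 in total.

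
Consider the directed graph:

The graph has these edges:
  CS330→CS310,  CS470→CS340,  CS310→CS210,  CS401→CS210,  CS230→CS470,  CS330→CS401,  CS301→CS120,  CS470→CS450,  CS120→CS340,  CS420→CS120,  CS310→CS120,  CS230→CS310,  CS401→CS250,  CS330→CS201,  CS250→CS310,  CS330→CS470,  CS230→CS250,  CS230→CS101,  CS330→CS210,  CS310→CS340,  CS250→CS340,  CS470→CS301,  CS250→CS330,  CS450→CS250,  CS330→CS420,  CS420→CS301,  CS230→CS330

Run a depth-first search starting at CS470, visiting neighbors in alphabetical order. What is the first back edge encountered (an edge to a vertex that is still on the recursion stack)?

DFS from CS470 (visiting neighbors in alphabetical order); mark gray on enter, black on exit:
CS470 gray
  CS301 gray
    CS120 gray
      CS340 gray
      CS340 black
    CS120 black
  CS301 black
  CS470→CS340: CS340 black — skip
  CS450 gray
    CS250 gray
      CS310 gray
        CS310→CS120: CS120 black — skip
        CS210 gray
        CS210 black
        CS310→CS340: CS340 black — skip
      CS310 black
      CS330 gray
        CS201 gray
        CS201 black
        CS330→CS210: CS210 black — skip
        CS330→CS310: CS310 black — skip
        CS401 gray
          CS401→CS210: CS210 black — skip
          CS401→CS250: CS250 is gray → back edge
First back edge: CS401 → CS250.

CS401->CS250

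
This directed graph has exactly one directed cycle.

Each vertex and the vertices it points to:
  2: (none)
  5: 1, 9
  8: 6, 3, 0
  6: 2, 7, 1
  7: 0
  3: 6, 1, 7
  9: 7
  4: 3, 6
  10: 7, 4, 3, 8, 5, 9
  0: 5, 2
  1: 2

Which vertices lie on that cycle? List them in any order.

0, 5, 7, 9

DFS with gray/black marking from 0:
0 gray
  5 gray
    1 gray
      2 gray
      2 black
    1 black
    9 gray
      7 gray
        7→0: 0 is gray → back edge
Back edge closes the cycle 0 → 5 → 9 → 7 → 0; its vertices are {0, 5, 7, 9}.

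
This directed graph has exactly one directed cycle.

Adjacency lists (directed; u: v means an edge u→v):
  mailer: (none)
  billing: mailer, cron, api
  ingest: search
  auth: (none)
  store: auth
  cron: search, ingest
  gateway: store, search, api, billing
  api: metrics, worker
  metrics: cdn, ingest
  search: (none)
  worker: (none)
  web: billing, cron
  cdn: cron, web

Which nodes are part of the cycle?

DFS with gray/black marking from billing:
billing gray
  mailer gray
  mailer black
  cron gray
    search gray
    search black
    ingest gray
      ingest→search: search black — skip
    ingest black
  cron black
  api gray
    metrics gray
      cdn gray
        cdn→cron: cron black — skip
        web gray
          web→billing: billing is gray → back edge
Back edge closes the cycle billing → api → metrics → cdn → web → billing; its vertices are {api, cdn, web, billing, metrics}.

api, cdn, web, billing, metrics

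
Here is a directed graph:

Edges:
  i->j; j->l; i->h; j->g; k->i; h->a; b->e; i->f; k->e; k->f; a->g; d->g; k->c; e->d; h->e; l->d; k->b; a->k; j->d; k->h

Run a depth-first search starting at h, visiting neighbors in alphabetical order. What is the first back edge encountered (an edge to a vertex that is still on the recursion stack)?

k→h

DFS from h (visiting neighbors in alphabetical order); mark gray on enter, black on exit:
h gray
  a gray
    g gray
    g black
    k gray
      b gray
        e gray
          d gray
            d→g: g black — skip
          d black
        e black
      b black
      c gray
      c black
      k→e: e black — skip
      f gray
      f black
      k→h: h is gray → back edge
First back edge: k → h.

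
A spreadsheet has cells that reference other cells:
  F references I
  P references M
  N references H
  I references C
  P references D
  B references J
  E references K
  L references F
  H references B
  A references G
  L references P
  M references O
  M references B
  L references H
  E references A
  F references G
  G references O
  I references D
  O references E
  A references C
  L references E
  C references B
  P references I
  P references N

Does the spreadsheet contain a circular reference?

Yes

DFS with white/gray/black marking, starting from E:
E gray
  A gray
    C gray
      B gray
        J gray
        J black
      B black
    C black
    G gray
      O gray
        O→E: E is gray → back edge
Back edge found, so a cycle exists: E → A → G → O → E.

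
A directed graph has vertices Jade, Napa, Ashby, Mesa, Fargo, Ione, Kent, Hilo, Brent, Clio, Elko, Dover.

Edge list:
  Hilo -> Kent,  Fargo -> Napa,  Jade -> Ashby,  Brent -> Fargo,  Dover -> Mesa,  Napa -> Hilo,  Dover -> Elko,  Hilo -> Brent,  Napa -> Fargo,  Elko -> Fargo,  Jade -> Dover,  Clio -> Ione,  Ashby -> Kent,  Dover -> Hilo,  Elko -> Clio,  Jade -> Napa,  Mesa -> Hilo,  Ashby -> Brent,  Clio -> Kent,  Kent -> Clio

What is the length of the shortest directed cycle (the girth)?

2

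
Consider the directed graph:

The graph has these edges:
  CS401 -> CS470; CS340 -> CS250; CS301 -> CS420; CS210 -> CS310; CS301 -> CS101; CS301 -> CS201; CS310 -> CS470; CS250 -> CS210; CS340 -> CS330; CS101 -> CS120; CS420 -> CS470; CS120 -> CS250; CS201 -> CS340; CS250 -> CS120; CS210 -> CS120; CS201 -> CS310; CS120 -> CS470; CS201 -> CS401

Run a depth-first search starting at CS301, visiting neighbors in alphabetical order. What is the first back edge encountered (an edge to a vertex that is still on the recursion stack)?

CS250->CS120

DFS from CS301 (visiting neighbors in alphabetical order); mark gray on enter, black on exit:
CS301 gray
  CS101 gray
    CS120 gray
      CS250 gray
        CS250→CS120: CS120 is gray → back edge
First back edge: CS250 → CS120.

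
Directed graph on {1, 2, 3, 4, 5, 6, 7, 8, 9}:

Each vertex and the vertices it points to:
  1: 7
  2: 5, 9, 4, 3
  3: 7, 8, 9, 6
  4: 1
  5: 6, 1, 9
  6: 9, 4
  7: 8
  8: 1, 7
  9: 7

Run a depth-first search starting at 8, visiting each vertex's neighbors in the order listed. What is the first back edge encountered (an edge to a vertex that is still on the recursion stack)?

DFS from 8 (visiting each vertex's neighbors in the order listed); mark gray on enter, black on exit:
8 gray
  1 gray
    7 gray
      7→8: 8 is gray → back edge
First back edge: 7 → 8.

7->8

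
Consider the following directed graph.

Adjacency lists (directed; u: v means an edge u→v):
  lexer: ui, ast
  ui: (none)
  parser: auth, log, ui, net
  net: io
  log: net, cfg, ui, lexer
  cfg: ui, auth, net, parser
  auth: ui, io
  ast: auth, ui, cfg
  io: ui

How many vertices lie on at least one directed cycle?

5

A vertex is on a directed cycle iff it belongs to a strongly connected component of size ≥ 2 (or has a self-loop).
The vertices on cycles are {ast, cfg, log, lexer, parser} — 5 in total.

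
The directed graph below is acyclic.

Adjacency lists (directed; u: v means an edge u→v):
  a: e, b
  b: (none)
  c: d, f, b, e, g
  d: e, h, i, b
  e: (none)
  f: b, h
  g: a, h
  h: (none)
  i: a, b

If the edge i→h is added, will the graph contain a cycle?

Adding i→h creates a cycle iff h can already reach i.
Explore from h: no path reaches i. The graph stays acyclic.

No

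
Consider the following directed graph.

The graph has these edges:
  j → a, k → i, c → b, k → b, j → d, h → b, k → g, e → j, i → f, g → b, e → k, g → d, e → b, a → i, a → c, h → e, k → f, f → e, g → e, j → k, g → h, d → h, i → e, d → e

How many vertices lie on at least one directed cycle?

9

A vertex is on a directed cycle iff it belongs to a strongly connected component of size ≥ 2 (or has a self-loop).
The vertices on cycles are {a, d, e, f, g, h, i, j, k} — 9 in total.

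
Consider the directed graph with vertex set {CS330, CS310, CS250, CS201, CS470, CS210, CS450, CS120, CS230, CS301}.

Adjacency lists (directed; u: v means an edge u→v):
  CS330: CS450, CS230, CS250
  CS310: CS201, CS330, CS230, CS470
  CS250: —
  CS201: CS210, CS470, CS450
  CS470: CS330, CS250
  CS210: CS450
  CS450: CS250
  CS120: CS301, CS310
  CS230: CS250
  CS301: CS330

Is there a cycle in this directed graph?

No

DFS with white/gray/black marking, starting from CS201:
CS201 gray
  CS210 gray
    CS450 gray
      CS250 gray
      CS250 black
    CS450 black
  CS210 black
  CS470 gray
    CS330 gray
      CS330→CS450: CS450 black — skip
      CS230 gray
        CS230→CS250: CS250 black — skip
      CS230 black
      CS330→CS250: CS250 black — skip
    CS330 black
    CS470→CS250: CS250 black — skip
  CS470 black
  CS201→CS450: CS450 black — skip
CS201 black
CS310 gray
  CS310→CS201: CS201 black — skip
  CS310→CS330: CS330 black — skip
  CS310→CS230: CS230 black — skip
  CS310→CS470: CS470 black — skip
CS310 black
CS120 gray
  CS301 gray
    CS301→CS330: CS330 black — skip
  CS301 black
  CS120→CS310: CS310 black — skip
CS120 black
Every edge goes to a white or black vertex — no back edge, so the graph is acyclic.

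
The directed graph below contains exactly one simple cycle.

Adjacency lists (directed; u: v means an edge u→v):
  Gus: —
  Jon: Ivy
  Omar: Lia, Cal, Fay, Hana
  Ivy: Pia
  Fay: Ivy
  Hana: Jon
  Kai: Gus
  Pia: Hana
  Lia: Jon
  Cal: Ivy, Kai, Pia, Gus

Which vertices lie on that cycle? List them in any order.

Ivy, Jon, Pia, Hana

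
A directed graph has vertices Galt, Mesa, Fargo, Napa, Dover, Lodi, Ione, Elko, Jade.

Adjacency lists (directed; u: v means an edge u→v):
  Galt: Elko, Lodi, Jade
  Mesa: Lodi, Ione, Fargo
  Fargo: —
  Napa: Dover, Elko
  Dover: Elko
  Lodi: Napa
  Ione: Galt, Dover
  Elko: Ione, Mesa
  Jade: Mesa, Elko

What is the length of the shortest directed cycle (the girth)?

For each vertex v, BFS finds the shortest path from v back to v.
The shortest such closed walk is Ione → Galt → Elko → Ione, length 3.

3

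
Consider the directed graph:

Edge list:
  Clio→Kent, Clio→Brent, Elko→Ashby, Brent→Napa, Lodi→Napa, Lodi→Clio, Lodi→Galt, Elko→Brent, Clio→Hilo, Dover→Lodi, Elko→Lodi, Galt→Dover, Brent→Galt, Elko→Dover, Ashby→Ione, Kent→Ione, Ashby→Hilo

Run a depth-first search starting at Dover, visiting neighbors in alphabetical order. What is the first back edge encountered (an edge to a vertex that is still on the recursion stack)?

DFS from Dover (visiting neighbors in alphabetical order); mark gray on enter, black on exit:
Dover gray
  Lodi gray
    Clio gray
      Brent gray
        Galt gray
          Galt→Dover: Dover is gray → back edge
First back edge: Galt → Dover.

Galt→Dover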